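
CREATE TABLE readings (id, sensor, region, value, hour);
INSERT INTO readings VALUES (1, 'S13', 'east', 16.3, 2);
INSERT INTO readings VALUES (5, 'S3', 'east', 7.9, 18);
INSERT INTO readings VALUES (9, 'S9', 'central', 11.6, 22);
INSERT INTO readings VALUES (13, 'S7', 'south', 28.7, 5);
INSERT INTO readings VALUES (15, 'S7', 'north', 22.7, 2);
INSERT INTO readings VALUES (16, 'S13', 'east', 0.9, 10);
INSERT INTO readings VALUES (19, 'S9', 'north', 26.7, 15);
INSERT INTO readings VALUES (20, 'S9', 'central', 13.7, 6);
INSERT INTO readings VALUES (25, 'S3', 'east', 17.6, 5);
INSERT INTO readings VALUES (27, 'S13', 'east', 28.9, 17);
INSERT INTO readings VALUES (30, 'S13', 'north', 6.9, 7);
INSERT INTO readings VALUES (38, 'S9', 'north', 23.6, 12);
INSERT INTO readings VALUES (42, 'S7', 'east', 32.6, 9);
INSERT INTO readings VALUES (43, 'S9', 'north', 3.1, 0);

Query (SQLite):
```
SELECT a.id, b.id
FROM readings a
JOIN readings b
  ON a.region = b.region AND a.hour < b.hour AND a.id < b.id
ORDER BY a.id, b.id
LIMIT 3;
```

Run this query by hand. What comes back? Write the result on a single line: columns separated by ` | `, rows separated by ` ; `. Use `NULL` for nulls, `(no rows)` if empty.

1 | 5 ; 1 | 16 ; 1 | 25

Pairs (a,b) with same region, a.hour < b.hour, a.id < b.id.
region groups: central:{9,20} east:{1,5,16,25,27,42} north:{15,19,30,38,43} south:{13}
Ordered by (a.id, b.id); first 3.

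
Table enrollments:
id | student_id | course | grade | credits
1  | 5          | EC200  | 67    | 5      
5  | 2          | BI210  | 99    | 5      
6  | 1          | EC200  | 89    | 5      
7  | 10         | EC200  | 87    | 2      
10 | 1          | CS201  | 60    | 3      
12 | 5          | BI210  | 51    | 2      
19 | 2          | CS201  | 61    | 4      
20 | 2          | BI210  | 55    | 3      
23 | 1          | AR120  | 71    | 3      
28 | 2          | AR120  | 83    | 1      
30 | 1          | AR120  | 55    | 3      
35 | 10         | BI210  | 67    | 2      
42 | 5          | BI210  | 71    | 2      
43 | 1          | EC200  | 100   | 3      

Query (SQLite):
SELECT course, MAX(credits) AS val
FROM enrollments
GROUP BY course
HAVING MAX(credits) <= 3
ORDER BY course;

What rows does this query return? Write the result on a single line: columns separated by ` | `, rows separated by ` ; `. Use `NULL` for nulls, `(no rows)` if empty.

Partition enrollments by course; compute MAX(credits) within each group.
HAVING: keep groups where MAX(credits) <= 3.
  AR120: ids {23, 28, 30} → MAX(credits)=3
  BI210: ids {5, 12, 20, 35, 42} → MAX(credits)=5
  CS201: ids {10, 19} → MAX(credits)=4
  EC200: ids {1, 6, 7, 43} → MAX(credits)=5

AR120 | 3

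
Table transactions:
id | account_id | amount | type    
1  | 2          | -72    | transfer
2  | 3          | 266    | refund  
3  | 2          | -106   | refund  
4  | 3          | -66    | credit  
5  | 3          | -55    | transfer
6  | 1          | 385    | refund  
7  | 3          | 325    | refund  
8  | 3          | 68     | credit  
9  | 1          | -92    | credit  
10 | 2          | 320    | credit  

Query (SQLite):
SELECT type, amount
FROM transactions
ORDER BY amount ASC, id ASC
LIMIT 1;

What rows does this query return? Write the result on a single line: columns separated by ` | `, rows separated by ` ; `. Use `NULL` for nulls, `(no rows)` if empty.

Sort by amount asc, tiebreak id asc: (-106, id=3), (-92, id=9), (-72, id=1), (-66, id=4) …. Take first 1.

refund | -106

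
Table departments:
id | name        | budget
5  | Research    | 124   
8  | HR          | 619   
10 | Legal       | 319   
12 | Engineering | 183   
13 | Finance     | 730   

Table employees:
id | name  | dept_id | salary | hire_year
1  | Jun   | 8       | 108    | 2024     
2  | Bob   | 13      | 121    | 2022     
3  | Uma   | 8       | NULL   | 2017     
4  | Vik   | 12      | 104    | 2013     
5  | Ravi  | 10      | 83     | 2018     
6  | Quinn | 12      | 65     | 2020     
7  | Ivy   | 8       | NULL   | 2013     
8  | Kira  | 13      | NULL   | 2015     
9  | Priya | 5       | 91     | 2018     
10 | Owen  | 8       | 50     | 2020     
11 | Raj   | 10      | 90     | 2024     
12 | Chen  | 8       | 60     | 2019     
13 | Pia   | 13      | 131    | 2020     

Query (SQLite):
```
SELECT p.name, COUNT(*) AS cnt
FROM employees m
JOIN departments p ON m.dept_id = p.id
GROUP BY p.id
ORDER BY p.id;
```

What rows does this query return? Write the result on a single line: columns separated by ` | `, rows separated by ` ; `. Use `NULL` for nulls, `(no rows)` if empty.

Join each employees row to its departments via dept_id.
Group joined rows by departments.id; compute COUNT(*) per group.
  5: ids {9} → COUNT(*)=1
  8: ids {1, 3, 7, 10, 12} → COUNT(*)=5
  10: ids {5, 11} → COUNT(*)=2
  12: ids {4, 6} → COUNT(*)=2
  13: ids {2, 8, 13} → COUNT(*)=3

Research | 1 ; HR | 5 ; Legal | 2 ; Engineering | 2 ; Finance | 3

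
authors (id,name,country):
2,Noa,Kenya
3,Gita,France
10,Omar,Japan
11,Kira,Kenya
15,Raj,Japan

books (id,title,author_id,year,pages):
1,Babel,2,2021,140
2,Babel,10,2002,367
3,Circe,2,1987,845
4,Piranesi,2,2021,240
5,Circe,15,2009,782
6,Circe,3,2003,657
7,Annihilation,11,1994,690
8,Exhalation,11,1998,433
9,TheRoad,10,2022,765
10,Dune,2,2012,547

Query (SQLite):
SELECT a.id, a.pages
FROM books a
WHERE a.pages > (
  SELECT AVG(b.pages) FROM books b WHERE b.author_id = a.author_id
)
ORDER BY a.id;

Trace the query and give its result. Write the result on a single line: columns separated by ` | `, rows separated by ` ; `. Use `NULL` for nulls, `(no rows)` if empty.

3 | 845 ; 7 | 690 ; 9 | 765 ; 10 | 547

For each books row a, compute AVG(pages) over rows sharing a.author_id.
Keep row a if a.pages > that per-group AVG.
  author_id=2: AVG(pages) = 443.0
  author_id=3: AVG(pages) = 657.0
  author_id=10: AVG(pages) = 566.0
  author_id=11: AVG(pages) = 561.5
  author_id=15: AVG(pages) = 782.0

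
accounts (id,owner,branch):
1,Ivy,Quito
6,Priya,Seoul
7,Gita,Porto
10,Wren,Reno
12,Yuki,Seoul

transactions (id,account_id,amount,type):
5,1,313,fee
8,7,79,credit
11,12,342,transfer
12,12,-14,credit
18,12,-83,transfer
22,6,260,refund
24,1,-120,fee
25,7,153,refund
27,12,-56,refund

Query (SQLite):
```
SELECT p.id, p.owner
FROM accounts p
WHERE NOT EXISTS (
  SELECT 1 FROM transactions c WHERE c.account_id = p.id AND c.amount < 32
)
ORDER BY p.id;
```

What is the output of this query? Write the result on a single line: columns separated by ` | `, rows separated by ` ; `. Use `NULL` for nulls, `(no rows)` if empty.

6 | Priya ; 7 | Gita ; 10 | Wren

For each accounts row, check whether any transactions with matching account_id has amount < 32.
Keep rows where that is false.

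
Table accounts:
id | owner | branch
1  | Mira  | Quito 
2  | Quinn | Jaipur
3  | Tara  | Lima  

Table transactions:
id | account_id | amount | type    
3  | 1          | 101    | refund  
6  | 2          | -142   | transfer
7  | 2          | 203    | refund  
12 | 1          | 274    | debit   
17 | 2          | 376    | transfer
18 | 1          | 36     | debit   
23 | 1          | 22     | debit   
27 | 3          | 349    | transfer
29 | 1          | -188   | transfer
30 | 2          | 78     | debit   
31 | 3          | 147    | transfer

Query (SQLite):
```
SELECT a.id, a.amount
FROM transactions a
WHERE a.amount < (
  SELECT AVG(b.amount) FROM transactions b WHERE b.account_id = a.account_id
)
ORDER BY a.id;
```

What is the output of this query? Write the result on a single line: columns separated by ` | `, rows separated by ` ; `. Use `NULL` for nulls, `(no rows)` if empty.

For each transactions row a, compute AVG(amount) over rows sharing a.account_id.
Keep row a if a.amount < that per-group AVG.
  account_id=1: AVG(amount) = 49.0
  account_id=2: AVG(amount) = 128.75
  account_id=3: AVG(amount) = 248.0

6 | -142 ; 18 | 36 ; 23 | 22 ; 29 | -188 ; 30 | 78 ; 31 | 147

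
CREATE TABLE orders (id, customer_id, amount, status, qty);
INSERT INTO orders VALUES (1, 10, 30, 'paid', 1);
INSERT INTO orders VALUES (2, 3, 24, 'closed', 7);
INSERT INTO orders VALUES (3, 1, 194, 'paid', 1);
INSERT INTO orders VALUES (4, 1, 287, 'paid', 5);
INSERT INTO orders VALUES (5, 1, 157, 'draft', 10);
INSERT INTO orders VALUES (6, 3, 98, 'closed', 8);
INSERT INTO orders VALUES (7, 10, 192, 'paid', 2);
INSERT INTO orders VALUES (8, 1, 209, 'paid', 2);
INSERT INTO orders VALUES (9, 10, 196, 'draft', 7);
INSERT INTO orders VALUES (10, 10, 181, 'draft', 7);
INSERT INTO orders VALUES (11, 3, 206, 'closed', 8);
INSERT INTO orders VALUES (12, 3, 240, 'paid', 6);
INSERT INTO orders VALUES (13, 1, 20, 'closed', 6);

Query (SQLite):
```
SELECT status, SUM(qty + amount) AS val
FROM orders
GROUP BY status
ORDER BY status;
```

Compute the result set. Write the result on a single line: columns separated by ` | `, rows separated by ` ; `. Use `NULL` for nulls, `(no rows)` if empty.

closed | 377 ; draft | 558 ; paid | 1169

For each row compute qty + amount.
Group by status; take SUM of the expression per group.
  closed: ids {2, 6, 11, 13} → SUM(qty + amount)=377
  draft: ids {5, 9, 10} → SUM(qty + amount)=558
  paid: ids {1, 3, 4, 7, 8, 12} → SUM(qty + amount)=1169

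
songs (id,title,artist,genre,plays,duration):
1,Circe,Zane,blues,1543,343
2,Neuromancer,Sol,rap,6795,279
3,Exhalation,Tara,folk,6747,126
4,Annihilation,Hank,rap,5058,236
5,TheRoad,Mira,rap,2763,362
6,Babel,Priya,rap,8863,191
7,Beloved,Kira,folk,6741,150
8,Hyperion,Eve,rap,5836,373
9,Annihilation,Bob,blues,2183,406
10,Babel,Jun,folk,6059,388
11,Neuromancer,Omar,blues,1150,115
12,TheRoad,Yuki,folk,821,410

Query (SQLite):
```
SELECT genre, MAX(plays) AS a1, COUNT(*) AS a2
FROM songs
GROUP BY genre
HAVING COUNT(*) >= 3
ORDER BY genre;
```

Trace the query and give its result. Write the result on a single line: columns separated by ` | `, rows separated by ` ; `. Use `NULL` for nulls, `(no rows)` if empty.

blues | 2183 | 3 ; folk | 6747 | 4 ; rap | 8863 | 5

Group songs by genre.
Per group compute: MAX(plays), COUNT(*).
HAVING: drop groups with fewer than 3 rows.
  blues: ids {1, 9, 11} → MAX(plays)=2183, COUNT(*)=3
  folk: ids {3, 7, 10, 12} → MAX(plays)=6747, COUNT(*)=4
  rap: ids {2, 4, 5, 6, 8} → MAX(plays)=8863, COUNT(*)=5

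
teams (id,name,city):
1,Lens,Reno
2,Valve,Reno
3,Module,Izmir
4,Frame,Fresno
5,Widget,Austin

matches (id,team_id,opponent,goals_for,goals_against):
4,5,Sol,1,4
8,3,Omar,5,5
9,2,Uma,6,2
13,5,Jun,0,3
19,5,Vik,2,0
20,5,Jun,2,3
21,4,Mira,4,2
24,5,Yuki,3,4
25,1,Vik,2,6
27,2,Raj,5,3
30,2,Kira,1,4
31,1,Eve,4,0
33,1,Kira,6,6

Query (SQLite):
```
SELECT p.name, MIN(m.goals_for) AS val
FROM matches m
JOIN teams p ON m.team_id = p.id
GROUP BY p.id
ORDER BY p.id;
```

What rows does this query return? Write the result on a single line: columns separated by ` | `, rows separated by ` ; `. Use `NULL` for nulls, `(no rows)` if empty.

Join each matches row to its teams via team_id.
Group joined rows by teams.id; compute MIN(m.goals_for) per group.
  1: ids {25, 31, 33} → MIN(m.goals_for)=2
  2: ids {9, 27, 30} → MIN(m.goals_for)=1
  3: ids {8} → MIN(m.goals_for)=5
  4: ids {21} → MIN(m.goals_for)=4
  5: ids {4, 13, 19, 20, 24} → MIN(m.goals_for)=0

Lens | 2 ; Valve | 1 ; Module | 5 ; Frame | 4 ; Widget | 0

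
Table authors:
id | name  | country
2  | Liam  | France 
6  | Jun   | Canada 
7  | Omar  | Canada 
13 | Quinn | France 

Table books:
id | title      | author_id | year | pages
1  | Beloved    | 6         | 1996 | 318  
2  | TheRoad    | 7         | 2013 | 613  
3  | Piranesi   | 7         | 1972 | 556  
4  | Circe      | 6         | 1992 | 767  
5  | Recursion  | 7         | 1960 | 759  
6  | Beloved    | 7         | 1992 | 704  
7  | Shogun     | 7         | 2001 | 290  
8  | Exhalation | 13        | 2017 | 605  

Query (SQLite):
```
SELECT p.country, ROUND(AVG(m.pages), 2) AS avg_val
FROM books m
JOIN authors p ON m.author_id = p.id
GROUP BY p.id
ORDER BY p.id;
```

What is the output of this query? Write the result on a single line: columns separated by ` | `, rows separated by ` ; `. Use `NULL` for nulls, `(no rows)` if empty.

Join each books row to its authors via author_id.
Group joined rows by authors.id; compute ROUND(AVG(m.pages), 2) per group.
  6: ids {1, 4} → ROUND(AVG(m.pages), 2)=542.5
  7: ids {2, 3, 5, 6, 7} → ROUND(AVG(m.pages), 2)=584.4
  13: ids {8} → ROUND(AVG(m.pages), 2)=605

Canada | 542.5 ; Canada | 584.4 ; France | 605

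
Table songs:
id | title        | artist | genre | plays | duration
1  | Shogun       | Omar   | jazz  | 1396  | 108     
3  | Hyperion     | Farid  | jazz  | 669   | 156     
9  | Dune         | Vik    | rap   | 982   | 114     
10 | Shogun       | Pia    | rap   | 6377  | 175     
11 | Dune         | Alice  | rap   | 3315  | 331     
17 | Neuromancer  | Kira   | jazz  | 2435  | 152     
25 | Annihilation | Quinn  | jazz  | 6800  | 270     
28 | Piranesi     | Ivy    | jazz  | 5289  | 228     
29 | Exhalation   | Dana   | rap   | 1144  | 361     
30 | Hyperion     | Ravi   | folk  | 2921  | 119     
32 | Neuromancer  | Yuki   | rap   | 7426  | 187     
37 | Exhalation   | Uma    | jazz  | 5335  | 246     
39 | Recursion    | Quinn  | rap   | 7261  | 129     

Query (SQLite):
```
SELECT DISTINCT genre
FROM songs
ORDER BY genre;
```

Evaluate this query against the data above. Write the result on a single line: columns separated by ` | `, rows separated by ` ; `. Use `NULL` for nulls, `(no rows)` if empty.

folk ; jazz ; rap

Collect distinct genre values from songs.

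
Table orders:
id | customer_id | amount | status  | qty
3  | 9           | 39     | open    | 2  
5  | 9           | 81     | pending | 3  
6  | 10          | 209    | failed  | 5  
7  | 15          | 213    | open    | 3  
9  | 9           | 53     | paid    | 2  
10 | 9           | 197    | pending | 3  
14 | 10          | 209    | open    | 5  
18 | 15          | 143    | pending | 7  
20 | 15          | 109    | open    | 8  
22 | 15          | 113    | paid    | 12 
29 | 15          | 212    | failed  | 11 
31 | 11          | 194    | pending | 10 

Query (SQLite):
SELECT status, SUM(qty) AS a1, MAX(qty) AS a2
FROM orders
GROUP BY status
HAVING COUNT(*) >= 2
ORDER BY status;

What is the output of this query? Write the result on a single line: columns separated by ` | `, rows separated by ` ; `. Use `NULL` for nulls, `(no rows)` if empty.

failed | 16 | 11 ; open | 18 | 8 ; paid | 14 | 12 ; pending | 23 | 10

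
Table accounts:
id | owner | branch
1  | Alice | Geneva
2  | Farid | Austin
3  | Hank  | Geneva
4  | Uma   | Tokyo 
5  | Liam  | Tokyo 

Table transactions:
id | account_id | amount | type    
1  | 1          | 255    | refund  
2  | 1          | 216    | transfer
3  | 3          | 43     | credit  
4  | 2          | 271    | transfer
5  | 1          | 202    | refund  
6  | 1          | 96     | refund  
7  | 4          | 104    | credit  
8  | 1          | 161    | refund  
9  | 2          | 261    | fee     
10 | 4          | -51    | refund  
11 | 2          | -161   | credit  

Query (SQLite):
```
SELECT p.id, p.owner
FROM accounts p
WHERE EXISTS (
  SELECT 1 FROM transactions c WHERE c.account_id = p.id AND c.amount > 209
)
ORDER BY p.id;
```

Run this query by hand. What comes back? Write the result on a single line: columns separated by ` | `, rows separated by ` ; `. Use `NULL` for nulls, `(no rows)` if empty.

For each accounts row, check whether any transactions with matching account_id has amount > 209.
Keep rows where that is true.

1 | Alice ; 2 | Farid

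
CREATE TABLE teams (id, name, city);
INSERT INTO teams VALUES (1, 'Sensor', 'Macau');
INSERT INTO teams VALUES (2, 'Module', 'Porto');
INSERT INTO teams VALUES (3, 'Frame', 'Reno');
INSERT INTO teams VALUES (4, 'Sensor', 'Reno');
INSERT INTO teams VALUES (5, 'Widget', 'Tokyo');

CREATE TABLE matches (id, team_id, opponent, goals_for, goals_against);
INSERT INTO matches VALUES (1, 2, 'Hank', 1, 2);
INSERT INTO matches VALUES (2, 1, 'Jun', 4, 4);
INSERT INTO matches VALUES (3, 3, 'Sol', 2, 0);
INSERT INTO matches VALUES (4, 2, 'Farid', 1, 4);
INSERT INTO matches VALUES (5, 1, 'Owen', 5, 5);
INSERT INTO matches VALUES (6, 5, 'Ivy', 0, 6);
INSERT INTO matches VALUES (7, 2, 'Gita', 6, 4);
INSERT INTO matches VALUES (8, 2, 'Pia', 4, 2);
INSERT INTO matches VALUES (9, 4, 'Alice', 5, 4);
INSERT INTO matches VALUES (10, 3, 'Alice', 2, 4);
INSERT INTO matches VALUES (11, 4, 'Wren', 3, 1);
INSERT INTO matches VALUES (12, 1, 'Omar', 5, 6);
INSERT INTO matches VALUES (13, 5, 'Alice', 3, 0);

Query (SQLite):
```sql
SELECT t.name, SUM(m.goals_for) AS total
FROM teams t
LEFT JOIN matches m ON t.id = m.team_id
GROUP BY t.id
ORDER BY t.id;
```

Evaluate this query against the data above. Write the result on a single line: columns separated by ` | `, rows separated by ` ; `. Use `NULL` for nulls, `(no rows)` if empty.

LEFT JOIN keeps every teams row; unmatched ones get NULL for matches columns.
Group by teams.id and compute SUM(m.goals_for). SUM over an all-NULL group is NULL.
  1: ids {2, 5, 12} → SUM(m.goals_for)=14
  2: ids {1, 4, 7, 8} → SUM(m.goals_for)=12
  3: ids {3, 10} → SUM(m.goals_for)=4
  4: ids {9, 11} → SUM(m.goals_for)=8
  5: ids {6, 13} → SUM(m.goals_for)=3

Sensor | 14 ; Module | 12 ; Frame | 4 ; Sensor | 8 ; Widget | 3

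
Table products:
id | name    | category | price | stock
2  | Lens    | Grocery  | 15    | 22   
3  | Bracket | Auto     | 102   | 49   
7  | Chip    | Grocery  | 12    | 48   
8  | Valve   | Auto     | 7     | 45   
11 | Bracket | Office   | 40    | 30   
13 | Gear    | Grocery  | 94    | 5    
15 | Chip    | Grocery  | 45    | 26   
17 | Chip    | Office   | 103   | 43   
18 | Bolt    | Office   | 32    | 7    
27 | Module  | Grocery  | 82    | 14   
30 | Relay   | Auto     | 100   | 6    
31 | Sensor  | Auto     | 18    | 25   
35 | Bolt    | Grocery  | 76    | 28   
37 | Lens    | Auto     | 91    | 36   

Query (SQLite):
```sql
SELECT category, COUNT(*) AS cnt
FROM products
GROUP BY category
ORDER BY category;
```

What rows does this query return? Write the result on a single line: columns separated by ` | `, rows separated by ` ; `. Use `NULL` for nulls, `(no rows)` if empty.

Partition products by category; compute COUNT(*) within each group.
  Auto: ids {3, 8, 30, 31, 37} → COUNT(*)=5
  Grocery: ids {2, 7, 13, 15, 27, 35} → COUNT(*)=6
  Office: ids {11, 17, 18} → COUNT(*)=3

Auto | 5 ; Grocery | 6 ; Office | 3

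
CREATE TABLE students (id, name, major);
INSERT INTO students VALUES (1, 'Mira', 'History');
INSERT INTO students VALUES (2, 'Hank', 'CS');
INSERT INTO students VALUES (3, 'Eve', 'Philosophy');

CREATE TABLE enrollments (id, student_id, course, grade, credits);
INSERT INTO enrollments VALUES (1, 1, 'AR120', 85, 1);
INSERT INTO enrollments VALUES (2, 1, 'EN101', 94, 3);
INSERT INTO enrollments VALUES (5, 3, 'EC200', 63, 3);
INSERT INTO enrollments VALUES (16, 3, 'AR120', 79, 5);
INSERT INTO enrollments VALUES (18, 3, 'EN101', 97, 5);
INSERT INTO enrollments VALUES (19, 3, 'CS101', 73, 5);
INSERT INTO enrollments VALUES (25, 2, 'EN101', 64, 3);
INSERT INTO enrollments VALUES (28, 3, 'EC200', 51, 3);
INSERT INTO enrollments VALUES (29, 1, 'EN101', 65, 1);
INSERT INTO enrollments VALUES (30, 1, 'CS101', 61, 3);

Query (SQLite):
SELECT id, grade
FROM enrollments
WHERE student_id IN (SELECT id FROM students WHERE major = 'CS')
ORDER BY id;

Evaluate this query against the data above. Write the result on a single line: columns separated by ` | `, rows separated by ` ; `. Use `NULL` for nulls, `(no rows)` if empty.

Inner query: students.id where major = 'CS'.
Outer: keep enrollments rows whose student_id is in that set.
Inner query → {2}

25 | 64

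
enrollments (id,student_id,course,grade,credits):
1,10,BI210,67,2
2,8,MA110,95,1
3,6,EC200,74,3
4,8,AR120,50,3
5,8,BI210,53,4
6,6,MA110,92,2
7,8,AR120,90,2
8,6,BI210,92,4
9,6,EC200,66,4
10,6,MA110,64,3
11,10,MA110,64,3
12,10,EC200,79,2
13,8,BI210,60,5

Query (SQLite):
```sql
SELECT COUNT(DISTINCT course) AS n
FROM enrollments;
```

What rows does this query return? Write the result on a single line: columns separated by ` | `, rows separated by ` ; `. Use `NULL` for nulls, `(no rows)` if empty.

4

Count distinct non-NULL course values.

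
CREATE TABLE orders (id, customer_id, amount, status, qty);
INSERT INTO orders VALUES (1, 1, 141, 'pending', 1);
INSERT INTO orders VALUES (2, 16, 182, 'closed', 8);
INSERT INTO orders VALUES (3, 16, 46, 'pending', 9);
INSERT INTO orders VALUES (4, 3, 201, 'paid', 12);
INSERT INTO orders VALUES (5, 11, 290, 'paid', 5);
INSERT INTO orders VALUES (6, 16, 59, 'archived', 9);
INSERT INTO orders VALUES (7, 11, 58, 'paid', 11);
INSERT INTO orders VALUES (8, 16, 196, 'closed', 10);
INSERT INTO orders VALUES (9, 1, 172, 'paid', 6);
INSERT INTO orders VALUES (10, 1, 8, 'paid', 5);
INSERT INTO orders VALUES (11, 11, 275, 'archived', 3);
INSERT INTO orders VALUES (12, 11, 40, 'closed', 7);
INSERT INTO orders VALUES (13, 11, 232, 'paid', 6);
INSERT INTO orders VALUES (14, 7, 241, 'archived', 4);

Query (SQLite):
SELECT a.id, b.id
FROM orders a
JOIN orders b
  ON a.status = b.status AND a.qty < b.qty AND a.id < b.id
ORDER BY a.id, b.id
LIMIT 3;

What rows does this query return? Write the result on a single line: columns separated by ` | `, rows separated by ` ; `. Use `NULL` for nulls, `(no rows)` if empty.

Pairs (a,b) with same status, a.qty < b.qty, a.id < b.id.
status groups: archived:{6,11,14} closed:{2,8,12} paid:{4,5,7,9,10,13} pending:{1,3}
Ordered by (a.id, b.id); first 3.

1 | 3 ; 2 | 8 ; 5 | 7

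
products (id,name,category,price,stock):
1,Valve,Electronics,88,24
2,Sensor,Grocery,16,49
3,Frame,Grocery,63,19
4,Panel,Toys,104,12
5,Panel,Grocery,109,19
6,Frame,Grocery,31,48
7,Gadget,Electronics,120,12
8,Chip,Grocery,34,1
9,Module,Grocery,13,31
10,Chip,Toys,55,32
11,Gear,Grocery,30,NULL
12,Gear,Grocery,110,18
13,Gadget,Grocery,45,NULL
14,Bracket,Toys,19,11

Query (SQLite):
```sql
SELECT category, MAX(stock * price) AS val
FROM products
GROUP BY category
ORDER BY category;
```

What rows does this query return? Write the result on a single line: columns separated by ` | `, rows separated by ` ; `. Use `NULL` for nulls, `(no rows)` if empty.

For each row compute stock * price.
Group by category; take MAX of the expression per group.
  Electronics: ids {1, 7} → MAX(stock * price)=2112
  Grocery: ids {2, 3, 5, 6, 8, 9, 11, 12, 13} → MAX(stock * price)=2071
  Toys: ids {4, 10, 14} → MAX(stock * price)=1760

Electronics | 2112 ; Grocery | 2071 ; Toys | 1760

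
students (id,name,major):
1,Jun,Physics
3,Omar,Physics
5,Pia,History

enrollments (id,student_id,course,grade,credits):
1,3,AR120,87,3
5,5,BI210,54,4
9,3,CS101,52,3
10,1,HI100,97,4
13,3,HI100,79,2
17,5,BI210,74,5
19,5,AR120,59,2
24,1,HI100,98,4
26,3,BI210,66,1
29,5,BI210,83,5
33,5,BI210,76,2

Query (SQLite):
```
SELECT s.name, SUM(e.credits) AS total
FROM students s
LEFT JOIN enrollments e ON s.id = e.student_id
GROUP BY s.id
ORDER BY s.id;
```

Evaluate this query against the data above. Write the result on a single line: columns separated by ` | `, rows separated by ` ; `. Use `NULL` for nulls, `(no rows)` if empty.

Jun | 8 ; Omar | 9 ; Pia | 18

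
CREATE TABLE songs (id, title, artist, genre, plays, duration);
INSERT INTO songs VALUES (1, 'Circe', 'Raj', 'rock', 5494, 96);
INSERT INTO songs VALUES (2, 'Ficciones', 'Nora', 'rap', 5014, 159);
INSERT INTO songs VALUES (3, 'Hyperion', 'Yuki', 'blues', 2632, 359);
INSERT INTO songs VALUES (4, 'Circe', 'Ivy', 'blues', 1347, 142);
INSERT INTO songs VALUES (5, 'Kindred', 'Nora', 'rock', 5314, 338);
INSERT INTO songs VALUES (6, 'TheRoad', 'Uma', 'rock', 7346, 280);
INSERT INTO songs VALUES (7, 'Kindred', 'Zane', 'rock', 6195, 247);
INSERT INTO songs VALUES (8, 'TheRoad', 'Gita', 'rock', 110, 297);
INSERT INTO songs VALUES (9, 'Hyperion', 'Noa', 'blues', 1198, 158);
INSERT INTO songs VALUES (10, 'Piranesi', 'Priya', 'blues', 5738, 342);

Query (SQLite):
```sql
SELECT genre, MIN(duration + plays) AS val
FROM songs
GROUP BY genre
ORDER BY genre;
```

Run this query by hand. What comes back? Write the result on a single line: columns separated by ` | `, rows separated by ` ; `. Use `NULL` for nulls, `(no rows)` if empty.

blues | 1356 ; rap | 5173 ; rock | 407

For each row compute duration + plays.
Group by genre; take MIN of the expression per group.
  blues: ids {3, 4, 9, 10} → MIN(duration + plays)=1356
  rap: ids {2} → MIN(duration + plays)=5173
  rock: ids {1, 5, 6, 7, 8} → MIN(duration + plays)=407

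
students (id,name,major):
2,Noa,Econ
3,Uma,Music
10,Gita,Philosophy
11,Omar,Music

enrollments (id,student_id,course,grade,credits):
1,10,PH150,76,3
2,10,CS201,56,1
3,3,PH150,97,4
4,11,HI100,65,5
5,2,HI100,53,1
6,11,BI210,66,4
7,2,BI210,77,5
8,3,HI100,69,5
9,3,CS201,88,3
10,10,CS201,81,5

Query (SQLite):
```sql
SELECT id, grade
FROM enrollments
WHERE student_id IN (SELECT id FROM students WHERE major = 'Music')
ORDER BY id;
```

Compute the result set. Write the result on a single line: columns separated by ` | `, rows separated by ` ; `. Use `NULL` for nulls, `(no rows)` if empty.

3 | 97 ; 4 | 65 ; 6 | 66 ; 8 | 69 ; 9 | 88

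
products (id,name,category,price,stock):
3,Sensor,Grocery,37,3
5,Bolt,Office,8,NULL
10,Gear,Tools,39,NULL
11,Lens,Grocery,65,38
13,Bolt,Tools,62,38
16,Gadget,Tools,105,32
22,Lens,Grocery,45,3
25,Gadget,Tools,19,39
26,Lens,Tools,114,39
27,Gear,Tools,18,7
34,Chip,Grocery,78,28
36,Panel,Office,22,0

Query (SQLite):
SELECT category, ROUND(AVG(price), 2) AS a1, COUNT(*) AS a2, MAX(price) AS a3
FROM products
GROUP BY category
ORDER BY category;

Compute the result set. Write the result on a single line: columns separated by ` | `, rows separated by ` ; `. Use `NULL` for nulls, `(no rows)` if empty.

Grocery | 56.25 | 4 | 78 ; Office | 15 | 2 | 22 ; Tools | 59.5 | 6 | 114

Group products by category.
Per group compute: ROUND(AVG(price), 2), COUNT(*), MAX(price).
  Grocery: ids {3, 11, 22, 34} → ROUND(AVG(price), 2)=56.25, COUNT(*)=4, MAX(price)=78
  Office: ids {5, 36} → ROUND(AVG(price), 2)=15, COUNT(*)=2, MAX(price)=22
  Tools: ids {10, 13, 16, 25, 26, 27} → ROUND(AVG(price), 2)=59.5, COUNT(*)=6, MAX(price)=114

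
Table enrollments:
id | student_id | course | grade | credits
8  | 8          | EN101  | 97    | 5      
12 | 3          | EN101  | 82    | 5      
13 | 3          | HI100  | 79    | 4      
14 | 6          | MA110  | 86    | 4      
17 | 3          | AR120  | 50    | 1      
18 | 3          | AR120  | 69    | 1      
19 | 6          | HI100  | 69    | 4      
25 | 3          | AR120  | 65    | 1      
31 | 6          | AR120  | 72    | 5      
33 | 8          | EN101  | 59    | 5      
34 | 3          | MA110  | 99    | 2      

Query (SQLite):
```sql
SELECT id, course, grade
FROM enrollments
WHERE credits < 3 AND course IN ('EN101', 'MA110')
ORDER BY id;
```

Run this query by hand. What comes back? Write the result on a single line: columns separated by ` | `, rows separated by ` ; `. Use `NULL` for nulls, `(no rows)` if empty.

34 | MA110 | 99

credits < 3: ids {17, 18, 25, 34}
course IN ('EN101', 'MA110'): ids {8, 12, 14, 33, 34}
Combine with AND.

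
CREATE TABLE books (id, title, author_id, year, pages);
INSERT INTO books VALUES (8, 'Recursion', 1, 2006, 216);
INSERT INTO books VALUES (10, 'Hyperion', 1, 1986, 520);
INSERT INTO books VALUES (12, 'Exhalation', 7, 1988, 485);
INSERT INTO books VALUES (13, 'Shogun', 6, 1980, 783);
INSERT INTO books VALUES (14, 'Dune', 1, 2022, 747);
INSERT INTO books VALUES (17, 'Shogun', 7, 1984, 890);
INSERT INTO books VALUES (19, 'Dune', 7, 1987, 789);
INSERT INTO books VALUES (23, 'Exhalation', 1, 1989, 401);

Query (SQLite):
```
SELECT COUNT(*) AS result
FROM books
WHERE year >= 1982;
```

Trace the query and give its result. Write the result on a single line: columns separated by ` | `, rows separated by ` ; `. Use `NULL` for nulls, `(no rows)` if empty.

Rows where year >= 1982 → year values: [2006, 1986, 1988, 2022, 1984, 1987, 1989].
COUNT(*) counts rows → 7.

7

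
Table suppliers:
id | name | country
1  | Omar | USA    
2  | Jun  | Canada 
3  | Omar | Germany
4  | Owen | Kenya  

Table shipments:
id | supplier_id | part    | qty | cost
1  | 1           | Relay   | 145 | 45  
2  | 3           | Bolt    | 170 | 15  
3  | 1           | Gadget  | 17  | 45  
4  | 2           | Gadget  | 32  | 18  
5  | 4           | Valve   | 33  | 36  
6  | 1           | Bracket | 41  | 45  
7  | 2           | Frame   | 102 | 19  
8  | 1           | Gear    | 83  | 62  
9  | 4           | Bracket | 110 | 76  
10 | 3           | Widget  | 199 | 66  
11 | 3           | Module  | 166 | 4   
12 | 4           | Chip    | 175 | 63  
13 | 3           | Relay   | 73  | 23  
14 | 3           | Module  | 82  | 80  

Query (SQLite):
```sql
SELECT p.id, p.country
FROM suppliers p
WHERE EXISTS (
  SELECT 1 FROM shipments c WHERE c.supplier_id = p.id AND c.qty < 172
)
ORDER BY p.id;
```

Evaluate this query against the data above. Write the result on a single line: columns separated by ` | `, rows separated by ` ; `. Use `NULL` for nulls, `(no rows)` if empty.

1 | USA ; 2 | Canada ; 3 | Germany ; 4 | Kenya

For each suppliers row, check whether any shipments with matching supplier_id has qty < 172.
Keep rows where that is true.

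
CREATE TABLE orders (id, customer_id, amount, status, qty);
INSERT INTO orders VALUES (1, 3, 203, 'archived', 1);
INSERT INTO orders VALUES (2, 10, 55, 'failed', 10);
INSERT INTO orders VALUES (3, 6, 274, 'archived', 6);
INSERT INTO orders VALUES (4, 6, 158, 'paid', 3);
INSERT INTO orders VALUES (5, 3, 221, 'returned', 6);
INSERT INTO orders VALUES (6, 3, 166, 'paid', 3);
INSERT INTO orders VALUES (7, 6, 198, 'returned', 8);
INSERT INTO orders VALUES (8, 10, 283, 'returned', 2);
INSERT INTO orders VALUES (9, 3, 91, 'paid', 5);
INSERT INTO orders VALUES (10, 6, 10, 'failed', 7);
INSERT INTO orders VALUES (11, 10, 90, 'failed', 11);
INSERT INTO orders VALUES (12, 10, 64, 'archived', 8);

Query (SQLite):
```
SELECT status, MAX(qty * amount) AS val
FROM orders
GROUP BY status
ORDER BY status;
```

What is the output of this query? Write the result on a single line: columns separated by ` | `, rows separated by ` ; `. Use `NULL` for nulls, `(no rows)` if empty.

archived | 1644 ; failed | 990 ; paid | 498 ; returned | 1584

For each row compute qty * amount.
Group by status; take MAX of the expression per group.
  archived: ids {1, 3, 12} → MAX(qty * amount)=1644
  failed: ids {2, 10, 11} → MAX(qty * amount)=990
  paid: ids {4, 6, 9} → MAX(qty * amount)=498
  returned: ids {5, 7, 8} → MAX(qty * amount)=1584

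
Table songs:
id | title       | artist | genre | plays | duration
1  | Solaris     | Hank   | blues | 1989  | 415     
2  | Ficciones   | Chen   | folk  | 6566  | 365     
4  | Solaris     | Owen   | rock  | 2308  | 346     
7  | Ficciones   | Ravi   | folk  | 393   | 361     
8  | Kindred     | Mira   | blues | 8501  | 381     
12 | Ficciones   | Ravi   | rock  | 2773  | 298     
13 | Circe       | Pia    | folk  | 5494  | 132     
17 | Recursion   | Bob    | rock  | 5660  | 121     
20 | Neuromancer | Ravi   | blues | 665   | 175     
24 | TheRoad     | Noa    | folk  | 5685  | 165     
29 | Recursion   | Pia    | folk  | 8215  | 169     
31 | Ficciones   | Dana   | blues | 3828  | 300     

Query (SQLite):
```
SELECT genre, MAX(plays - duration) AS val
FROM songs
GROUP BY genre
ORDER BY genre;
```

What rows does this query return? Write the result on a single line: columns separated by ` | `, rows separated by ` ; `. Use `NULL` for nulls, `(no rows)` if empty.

blues | 8120 ; folk | 8046 ; rock | 5539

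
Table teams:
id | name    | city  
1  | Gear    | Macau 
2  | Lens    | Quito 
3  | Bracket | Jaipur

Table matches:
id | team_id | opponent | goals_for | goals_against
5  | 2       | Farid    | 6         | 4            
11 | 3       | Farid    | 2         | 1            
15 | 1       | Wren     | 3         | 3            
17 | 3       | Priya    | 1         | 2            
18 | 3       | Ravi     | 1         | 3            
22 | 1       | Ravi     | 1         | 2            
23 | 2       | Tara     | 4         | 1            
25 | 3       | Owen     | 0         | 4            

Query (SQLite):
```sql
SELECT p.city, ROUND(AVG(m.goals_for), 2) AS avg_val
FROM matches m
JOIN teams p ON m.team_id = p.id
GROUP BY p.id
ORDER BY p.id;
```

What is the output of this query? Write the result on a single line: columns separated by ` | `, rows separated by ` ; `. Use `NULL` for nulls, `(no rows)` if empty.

Macau | 2 ; Quito | 5 ; Jaipur | 1

Join each matches row to its teams via team_id.
Group joined rows by teams.id; compute ROUND(AVG(m.goals_for), 2) per group.
  1: ids {15, 22} → ROUND(AVG(m.goals_for), 2)=2
  2: ids {5, 23} → ROUND(AVG(m.goals_for), 2)=5
  3: ids {11, 17, 18, 25} → ROUND(AVG(m.goals_for), 2)=1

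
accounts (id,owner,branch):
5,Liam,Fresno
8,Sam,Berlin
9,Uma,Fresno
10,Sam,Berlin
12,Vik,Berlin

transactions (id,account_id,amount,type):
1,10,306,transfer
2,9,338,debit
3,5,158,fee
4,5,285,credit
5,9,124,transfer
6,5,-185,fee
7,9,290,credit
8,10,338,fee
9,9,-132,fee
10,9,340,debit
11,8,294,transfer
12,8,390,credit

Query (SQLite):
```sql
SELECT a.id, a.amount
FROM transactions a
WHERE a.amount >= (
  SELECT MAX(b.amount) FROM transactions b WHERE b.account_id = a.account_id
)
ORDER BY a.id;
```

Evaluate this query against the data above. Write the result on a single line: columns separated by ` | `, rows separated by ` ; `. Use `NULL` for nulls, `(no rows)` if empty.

4 | 285 ; 8 | 338 ; 10 | 340 ; 12 | 390

For each transactions row a, compute MAX(amount) over rows sharing a.account_id.
Keep row a if a.amount >= that per-group MAX.
  account_id=5: MAX(amount) = 285
  account_id=8: MAX(amount) = 390
  account_id=9: MAX(amount) = 340
  account_id=10: MAX(amount) = 338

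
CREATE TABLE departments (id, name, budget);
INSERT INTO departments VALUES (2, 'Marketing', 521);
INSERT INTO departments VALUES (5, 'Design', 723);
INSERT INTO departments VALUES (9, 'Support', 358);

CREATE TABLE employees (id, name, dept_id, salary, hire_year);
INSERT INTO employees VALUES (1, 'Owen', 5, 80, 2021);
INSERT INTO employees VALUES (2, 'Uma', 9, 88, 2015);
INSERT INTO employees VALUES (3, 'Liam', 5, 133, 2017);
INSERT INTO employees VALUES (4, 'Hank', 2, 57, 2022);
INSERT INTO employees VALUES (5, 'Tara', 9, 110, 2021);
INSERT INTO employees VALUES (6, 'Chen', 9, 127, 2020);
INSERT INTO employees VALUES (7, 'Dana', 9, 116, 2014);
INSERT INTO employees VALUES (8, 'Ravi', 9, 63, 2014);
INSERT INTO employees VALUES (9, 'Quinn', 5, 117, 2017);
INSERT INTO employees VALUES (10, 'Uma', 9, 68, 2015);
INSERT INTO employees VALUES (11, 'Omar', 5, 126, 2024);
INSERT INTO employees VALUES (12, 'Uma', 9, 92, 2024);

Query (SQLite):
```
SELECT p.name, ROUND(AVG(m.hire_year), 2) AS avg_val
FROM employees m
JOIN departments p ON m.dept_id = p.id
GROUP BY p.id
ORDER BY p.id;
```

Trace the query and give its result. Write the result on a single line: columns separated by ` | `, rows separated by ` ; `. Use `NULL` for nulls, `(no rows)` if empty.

Marketing | 2022 ; Design | 2019.75 ; Support | 2017.57

Join each employees row to its departments via dept_id.
Group joined rows by departments.id; compute ROUND(AVG(m.hire_year), 2) per group.
  2: ids {4} → ROUND(AVG(m.hire_year), 2)=2022
  5: ids {1, 3, 9, 11} → ROUND(AVG(m.hire_year), 2)=2019.75
  9: ids {2, 5, 6, 7, 8, 10, 12} → ROUND(AVG(m.hire_year), 2)=2017.57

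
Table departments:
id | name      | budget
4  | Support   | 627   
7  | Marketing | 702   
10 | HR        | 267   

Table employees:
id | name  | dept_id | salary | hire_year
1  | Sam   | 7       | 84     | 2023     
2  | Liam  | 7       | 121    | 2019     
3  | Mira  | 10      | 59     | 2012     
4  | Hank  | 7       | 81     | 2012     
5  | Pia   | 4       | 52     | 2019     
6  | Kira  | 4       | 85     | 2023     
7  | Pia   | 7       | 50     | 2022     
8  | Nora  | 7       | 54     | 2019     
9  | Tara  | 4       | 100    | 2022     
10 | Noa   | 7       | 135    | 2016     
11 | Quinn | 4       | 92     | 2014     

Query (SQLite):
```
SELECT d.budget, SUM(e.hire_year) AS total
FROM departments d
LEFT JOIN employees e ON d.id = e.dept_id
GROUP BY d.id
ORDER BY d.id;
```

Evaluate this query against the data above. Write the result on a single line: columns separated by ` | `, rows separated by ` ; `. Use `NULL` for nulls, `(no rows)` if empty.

LEFT JOIN keeps every departments row; unmatched ones get NULL for employees columns.
Group by departments.id and compute SUM(e.hire_year). SUM over an all-NULL group is NULL.
  4: ids {5, 6, 9, 11} → SUM(e.hire_year)=8078
  7: ids {1, 2, 4, 7, 8, 10} → SUM(e.hire_year)=12111
  10: ids {3} → SUM(e.hire_year)=2012

627 | 8078 ; 702 | 12111 ; 267 | 2012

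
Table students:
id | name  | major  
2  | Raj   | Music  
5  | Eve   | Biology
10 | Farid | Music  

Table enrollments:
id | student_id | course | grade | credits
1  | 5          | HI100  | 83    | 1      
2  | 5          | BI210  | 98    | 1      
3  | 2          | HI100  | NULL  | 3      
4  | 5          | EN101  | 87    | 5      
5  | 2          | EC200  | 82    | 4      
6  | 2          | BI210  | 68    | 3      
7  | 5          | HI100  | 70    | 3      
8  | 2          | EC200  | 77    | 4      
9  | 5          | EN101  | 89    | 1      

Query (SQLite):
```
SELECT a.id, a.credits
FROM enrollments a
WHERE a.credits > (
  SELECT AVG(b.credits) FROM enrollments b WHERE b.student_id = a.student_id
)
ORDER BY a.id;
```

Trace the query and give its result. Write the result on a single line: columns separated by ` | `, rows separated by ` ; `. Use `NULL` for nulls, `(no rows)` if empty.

4 | 5 ; 5 | 4 ; 7 | 3 ; 8 | 4

For each enrollments row a, compute AVG(credits) over rows sharing a.student_id.
Keep row a if a.credits > that per-group AVG.
  student_id=2: AVG(credits) = 3.5
  student_id=5: AVG(credits) = 2.2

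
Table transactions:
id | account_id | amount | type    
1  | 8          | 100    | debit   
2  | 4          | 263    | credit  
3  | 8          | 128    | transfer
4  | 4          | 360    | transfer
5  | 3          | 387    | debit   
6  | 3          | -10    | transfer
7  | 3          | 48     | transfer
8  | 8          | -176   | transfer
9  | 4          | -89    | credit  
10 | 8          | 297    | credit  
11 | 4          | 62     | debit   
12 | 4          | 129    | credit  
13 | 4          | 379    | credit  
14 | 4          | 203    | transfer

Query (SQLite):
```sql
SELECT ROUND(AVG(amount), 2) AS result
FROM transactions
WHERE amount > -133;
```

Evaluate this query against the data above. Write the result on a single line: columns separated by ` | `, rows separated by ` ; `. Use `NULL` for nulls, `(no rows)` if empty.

173.62

Rows where amount > -133 → amount values: [100, 263, 128, 360, 387, -10, 48, -89, 297, 62, 129, 379, 203].
AVG = 2257 / 13 (rounded to 2 dp).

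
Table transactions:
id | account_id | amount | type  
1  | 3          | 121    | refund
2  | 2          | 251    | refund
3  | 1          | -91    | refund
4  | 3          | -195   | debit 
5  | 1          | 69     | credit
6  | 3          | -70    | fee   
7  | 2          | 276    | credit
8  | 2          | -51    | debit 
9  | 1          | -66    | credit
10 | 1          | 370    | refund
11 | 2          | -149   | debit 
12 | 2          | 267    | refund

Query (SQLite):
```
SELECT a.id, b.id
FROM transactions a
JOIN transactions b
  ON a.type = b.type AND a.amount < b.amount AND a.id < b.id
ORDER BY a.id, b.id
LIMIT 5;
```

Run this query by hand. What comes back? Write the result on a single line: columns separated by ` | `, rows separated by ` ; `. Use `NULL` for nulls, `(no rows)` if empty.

1 | 2 ; 1 | 10 ; 1 | 12 ; 2 | 10 ; 2 | 12

Pairs (a,b) with same type, a.amount < b.amount, a.id < b.id.
type groups: credit:{5,7,9} debit:{4,8,11} fee:{6} refund:{1,2,3,10,12}
Ordered by (a.id, b.id); first 5.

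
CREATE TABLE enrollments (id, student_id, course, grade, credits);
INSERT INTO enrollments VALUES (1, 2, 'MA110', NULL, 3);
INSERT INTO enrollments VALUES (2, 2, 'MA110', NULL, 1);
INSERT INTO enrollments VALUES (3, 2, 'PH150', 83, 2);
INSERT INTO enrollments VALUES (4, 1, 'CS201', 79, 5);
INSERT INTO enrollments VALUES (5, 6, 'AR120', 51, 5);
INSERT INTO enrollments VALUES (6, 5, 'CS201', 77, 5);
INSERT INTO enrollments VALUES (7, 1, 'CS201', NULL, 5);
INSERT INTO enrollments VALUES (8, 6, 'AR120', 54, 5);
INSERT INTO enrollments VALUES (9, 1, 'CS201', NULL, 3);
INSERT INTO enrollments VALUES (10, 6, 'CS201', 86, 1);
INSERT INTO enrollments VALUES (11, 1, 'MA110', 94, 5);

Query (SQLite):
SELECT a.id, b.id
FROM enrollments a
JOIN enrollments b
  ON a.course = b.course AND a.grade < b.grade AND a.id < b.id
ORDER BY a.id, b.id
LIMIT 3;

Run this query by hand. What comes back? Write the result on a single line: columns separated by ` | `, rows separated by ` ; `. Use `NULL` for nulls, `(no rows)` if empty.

Pairs (a,b) with same course, a.grade < b.grade, a.id < b.id.
course groups: AR120:{5,8} CS201:{4,6,7,9,10} MA110:{1,2,11} PH150:{3}
Ordered by (a.id, b.id); first 3.

4 | 10 ; 5 | 8 ; 6 | 10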